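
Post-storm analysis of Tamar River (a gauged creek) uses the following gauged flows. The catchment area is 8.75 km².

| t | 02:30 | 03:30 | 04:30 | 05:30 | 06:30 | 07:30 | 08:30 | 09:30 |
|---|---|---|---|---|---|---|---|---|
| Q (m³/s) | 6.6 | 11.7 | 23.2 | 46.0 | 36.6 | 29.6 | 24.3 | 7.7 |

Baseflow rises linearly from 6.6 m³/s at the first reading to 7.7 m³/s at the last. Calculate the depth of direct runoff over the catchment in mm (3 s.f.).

Direct runoff: 0.00, 4.94, 16.29, 38.93, 29.37, 22.21, 16.76, 0.00 m³/s; ΣQ_DR = 128.5 m³/s.
V = ΣQ_DR · Δt = 128.5 × 3600 s = 4.626 × 10^5 m³.
Over A = 8.75 km², depth = V / A = 52.9 mm.

d ≈ 52.9 mm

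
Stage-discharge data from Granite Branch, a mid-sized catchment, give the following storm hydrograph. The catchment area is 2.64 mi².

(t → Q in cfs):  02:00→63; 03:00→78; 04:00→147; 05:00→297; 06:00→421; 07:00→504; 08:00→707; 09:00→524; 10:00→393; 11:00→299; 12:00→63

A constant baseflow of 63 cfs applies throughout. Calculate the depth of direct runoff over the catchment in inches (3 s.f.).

Direct runoff: 0.0, 15.0, 84.0, 234.0, 358.0, 441.0, 644.0, 461.0, 330.0, 236.0, 0.0 cfs; ΣQ_DR = 2803 cfs.
V = ΣQ_DR · Δt = 2803 × 3600 s = 1.009 × 10^7 ft³.
Over A = 2.64 mi², depth = V / A = 1.65 in.

d ≈ 1.65 in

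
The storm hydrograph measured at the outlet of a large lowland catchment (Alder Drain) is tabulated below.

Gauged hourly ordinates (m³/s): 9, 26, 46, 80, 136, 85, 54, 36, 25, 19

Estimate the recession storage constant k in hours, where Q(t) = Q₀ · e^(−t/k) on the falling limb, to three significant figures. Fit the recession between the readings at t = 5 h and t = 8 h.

k ≈ 2.45 h

On the falling limb, Q drops from 85 to 25 m³/s between t = 5 h and t = 8 h (Δt = 3 h).
k = −Δt / ln(Q₂/Q₁) = −3 / ln(25/85) = 2.45 h.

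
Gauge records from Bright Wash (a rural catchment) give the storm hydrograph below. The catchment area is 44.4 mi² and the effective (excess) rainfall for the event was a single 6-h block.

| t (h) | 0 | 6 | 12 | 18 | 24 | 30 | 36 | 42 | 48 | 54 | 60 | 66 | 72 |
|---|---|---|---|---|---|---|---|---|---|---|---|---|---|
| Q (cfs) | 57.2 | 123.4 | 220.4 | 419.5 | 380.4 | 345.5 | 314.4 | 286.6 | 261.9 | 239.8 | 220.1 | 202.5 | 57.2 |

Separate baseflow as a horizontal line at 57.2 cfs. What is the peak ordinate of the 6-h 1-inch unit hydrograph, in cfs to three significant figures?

Direct runoff: 0.0, 66.2, 163.2, 362.3, 323.2, 288.3, 257.2, 229.4, 204.7, 182.6, 162.9, 145.3, 0.0 cfs; ΣQ_DR = 2385 cfs, peak = 362.3 cfs.
Runoff depth d = ΣQ_DR·Δt / A = 2385 × 21600 / (44.4 mi²) = 0.4995 in.
The 1-inch UH is the DRH scaled by (1 in)/d, so U_p = 362.3 × 1/0.4995 = 725 cfs.

U_p ≈ 725 cfs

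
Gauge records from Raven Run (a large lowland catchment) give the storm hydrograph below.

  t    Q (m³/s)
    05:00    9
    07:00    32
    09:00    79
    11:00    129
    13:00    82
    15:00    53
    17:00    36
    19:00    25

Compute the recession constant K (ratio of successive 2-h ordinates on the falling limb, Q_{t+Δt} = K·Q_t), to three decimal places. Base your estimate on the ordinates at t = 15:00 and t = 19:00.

K ≈ 0.687

Using the recession-limb readings at t = 15:00 and t = 19:00: Q falls from 53 to 25 m³/s over 2 intervals.
K = (Q₂/Q₁)^(1/2) = (25/53)^(1/2) = 0.687.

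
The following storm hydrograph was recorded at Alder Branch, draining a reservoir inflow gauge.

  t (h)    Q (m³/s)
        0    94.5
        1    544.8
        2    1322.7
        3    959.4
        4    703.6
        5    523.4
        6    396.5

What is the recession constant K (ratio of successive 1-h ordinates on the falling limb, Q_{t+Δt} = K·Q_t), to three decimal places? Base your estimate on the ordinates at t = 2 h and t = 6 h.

Using the recession-limb readings at t = 2 h and t = 6 h: Q falls from 1322.7 to 396.5 m³/s over 4 intervals.
K = (Q₂/Q₁)^(1/4) = (396.5/1322.7)^(1/4) = 0.740.

K ≈ 0.740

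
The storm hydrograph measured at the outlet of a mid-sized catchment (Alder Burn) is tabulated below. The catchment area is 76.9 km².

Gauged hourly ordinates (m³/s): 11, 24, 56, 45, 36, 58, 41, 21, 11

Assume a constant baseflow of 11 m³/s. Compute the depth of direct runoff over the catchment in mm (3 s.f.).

d ≈ 9.55 mm

Direct runoff: 0.0, 13.0, 45.0, 34.0, 25.0, 47.0, 30.0, 10.0, 0.0 m³/s; ΣQ_DR = 204.0 m³/s.
V = ΣQ_DR · Δt = 204.0 × 3600 s = 7.344 × 10^5 m³.
Over A = 76.9 km², depth = V / A = 9.55 mm.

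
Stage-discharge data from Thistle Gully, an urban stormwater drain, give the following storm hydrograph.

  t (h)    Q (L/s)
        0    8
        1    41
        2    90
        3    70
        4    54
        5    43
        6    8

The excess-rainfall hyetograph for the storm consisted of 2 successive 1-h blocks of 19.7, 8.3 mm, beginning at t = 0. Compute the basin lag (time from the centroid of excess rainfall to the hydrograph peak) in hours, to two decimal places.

Centroid of excess rainfall: t_c = Σ P_i·t̄_i / ΣP_i = 0.7964 h (block centres at 0.5, 1.5 h).
Hydrograph peak occurs at t = 2 h, so basin lag t_L = 2 − 0.7964 = 1.20 h.

t_L ≈ 1.20 h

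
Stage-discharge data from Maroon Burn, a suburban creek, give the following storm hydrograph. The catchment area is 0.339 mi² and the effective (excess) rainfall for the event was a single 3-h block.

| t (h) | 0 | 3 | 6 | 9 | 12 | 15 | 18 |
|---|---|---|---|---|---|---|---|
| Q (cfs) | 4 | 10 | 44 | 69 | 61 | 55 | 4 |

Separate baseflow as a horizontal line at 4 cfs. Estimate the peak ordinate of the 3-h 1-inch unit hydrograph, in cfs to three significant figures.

Direct runoff: 0.0, 6.0, 40.0, 65.0, 57.0, 51.0, 0.0 cfs; ΣQ_DR = 219.0 cfs, peak = 65.0 cfs.
Runoff depth d = ΣQ_DR·Δt / A = 219.0 × 10800 / (0.339 mi²) = 3.003 in.
The 1-inch UH is the DRH scaled by (1 in)/d, so U_p = 65.0 × 1/3.003 = 21.6 cfs.

U_p ≈ 21.6 cfs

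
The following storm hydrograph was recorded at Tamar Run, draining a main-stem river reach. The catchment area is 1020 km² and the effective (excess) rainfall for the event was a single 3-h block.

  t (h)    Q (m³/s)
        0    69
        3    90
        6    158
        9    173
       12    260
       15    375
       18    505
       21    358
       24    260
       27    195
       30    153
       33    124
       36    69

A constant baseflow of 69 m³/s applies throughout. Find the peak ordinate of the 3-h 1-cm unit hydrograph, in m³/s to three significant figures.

U_p ≈ 218 m³/s

Direct runoff: 0.0, 21.0, 89.0, 104.0, 191.0, 306.0, 436.0, 289.0, 191.0, 126.0, 84.0, 55.0, 0.0 m³/s; ΣQ_DR = 1892 m³/s, peak = 436.0 m³/s.
Runoff depth d = ΣQ_DR·Δt / A = 1892 × 10800 / (1020 km²) = 20.03 mm.
The 1-cm UH is the DRH scaled by (10 mm)/d, so U_p = 436.0 × 10/20.03 = 218 m³/s.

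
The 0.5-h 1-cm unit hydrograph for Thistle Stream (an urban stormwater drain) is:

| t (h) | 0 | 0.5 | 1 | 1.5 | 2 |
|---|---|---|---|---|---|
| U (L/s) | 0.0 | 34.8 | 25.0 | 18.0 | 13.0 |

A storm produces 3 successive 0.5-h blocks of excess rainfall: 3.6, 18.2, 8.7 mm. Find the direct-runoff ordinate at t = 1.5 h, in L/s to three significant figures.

By discrete convolution, Q_j = Σ (P_i / 10 mm) · U_{j−i}.
At t = 1.5 h (j=3): Q = (3.6/10)·18.0 + (18.2/10)·25.0 + (8.7/10)·34.8 = 82.3 L/s.

Q ≈ 82.3 L/s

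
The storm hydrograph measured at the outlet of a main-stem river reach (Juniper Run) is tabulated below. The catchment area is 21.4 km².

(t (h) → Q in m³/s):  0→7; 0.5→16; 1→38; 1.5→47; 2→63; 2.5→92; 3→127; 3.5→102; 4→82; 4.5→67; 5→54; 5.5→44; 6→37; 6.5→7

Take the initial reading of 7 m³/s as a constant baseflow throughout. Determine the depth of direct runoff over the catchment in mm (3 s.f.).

d ≈ 57.6 mm

Direct runoff: 0.0, 9.0, 31.0, 40.0, 56.0, 85.0, 120.0, 95.0, 75.0, 60.0, 47.0, 37.0, 30.0, 0.0 m³/s; ΣQ_DR = 685.0 m³/s.
V = ΣQ_DR · Δt = 685.0 × 1800 s = 1.233 × 10^6 m³.
Over A = 21.4 km², depth = V / A = 57.6 mm.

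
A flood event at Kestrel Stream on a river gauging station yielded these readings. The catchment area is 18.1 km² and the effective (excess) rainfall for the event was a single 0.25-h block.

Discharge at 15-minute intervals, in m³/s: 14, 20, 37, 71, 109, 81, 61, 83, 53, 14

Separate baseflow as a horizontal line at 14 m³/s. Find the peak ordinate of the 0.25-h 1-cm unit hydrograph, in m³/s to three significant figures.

U_p ≈ 47.4 m³/s

Direct runoff: 0.0, 6.0, 23.0, 57.0, 95.0, 67.0, 47.0, 69.0, 39.0, 0.0 m³/s; ΣQ_DR = 403.0 m³/s, peak = 95.0 m³/s.
Runoff depth d = ΣQ_DR·Δt / A = 403.0 × 900 / (18.1 km²) = 20.04 mm.
The 1-cm UH is the DRH scaled by (10 mm)/d, so U_p = 95.0 × 10/20.04 = 47.4 m³/s.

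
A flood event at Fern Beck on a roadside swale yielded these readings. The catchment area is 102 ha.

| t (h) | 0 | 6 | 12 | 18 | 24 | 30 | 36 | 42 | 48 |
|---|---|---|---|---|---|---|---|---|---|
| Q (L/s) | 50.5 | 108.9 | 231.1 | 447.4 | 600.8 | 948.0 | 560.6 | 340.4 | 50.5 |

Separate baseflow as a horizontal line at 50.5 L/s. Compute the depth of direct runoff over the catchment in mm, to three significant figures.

Direct runoff: 0.0, 58.4, 180.6, 396.9, 550.3, 897.5, 510.1, 289.9, 0.0 L/s; ΣQ_DR = 2884 L/s.
V = ΣQ_DR · Δt = 2884 × 21600 s = 6.229 × 10^7 L.
Over A = 102 ha, depth = V / A = 61.1 mm.

d ≈ 61.1 mm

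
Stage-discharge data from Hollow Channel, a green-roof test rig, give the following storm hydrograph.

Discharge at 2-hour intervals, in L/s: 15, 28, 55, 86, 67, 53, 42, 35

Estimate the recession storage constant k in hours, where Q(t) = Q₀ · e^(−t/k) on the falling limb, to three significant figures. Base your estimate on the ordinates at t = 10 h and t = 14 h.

k ≈ 9.64 h

On the falling limb, Q drops from 53 to 35 L/s between t = 10 h and t = 14 h (Δt = 4 h).
k = −Δt / ln(Q₂/Q₁) = −4 / ln(35/53) = 9.64 h.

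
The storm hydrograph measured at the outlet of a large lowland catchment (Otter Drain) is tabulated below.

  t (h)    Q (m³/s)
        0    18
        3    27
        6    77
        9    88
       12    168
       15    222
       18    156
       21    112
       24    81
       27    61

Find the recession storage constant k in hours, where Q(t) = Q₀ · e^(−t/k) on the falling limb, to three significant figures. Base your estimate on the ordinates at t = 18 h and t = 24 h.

k ≈ 9.15 h

On the falling limb, Q drops from 156 to 81 m³/s between t = 18 h and t = 24 h (Δt = 6 h).
k = −Δt / ln(Q₂/Q₁) = −6 / ln(81/156) = 9.15 h.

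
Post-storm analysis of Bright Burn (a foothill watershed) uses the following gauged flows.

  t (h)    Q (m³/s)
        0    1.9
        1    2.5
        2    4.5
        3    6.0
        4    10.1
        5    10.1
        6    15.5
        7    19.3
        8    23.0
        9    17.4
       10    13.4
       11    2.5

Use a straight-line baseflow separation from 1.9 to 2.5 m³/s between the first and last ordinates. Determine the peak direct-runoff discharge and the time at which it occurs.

Q_p = 20.66 m³/s at t = 8 h

Subtracting baseflow gives direct-runoff ordinates: 0.00, 0.55, 2.49, 3.94, 7.98, 7.93, 13.27, 17.02, 20.66, 15.01, 10.95, 0.00 m³/s.
The maximum is 20.66 m³/s, occurring at the reading for t = 8 h.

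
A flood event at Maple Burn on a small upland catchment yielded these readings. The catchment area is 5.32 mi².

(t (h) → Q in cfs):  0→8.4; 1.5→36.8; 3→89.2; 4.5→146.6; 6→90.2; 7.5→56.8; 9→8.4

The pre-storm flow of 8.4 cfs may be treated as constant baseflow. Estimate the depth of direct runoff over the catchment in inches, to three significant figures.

d ≈ 0.165 in

Direct runoff: 0.0, 28.4, 80.8, 138.2, 81.8, 48.4, 0.0 cfs; ΣQ_DR = 377.6 cfs.
V = ΣQ_DR · Δt = 377.6 × 5400 s = 2.039 × 10^6 ft³.
Over A = 5.32 mi², depth = V / A = 0.165 in.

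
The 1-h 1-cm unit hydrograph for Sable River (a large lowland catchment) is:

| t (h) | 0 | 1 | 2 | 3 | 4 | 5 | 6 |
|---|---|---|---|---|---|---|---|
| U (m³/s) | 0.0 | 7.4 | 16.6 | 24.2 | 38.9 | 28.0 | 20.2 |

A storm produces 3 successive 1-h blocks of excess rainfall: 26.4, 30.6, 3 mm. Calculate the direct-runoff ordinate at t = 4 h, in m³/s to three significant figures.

Q ≈ 182 m³/s

By discrete convolution, Q_j = Σ (P_i / 10 mm) · U_{j−i}.
At t = 4 h (j=4): Q = (26.4/10)·38.9 + (30.6/10)·24.2 + (3/10)·16.6 = 182 m³/s.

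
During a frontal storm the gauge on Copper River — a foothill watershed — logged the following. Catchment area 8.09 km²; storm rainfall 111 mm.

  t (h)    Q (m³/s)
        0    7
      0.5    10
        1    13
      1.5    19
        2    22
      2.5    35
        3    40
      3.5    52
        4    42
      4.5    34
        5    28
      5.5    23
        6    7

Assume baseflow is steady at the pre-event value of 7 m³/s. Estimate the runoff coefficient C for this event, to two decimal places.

C ≈ 0.48

ΣQ_DR = 241.0 m³/s; V = ΣQ_DR·Δt = 4.338 × 10^5 m³.
Runoff depth d = V / A = 53.62 mm.
C = d / P = 53.62 / 111 = 0.48.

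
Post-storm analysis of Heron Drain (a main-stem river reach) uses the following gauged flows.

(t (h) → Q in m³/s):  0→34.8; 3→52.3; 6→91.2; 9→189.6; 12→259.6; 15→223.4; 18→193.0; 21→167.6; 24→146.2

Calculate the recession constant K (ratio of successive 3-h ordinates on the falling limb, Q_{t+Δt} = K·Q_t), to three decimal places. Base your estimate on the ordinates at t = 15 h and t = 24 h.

Using the recession-limb readings at t = 15 h and t = 24 h: Q falls from 223.4 to 146.2 m³/s over 3 intervals.
K = (Q₂/Q₁)^(1/3) = (146.2/223.4)^(1/3) = 0.868.

K ≈ 0.868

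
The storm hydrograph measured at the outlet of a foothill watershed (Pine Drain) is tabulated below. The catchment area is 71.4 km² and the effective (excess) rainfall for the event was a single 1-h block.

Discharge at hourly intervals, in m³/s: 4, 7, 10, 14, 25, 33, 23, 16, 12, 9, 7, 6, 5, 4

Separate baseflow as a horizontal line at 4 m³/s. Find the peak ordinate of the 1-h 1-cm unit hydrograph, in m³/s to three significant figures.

Direct runoff: 0.0, 3.0, 6.0, 10.0, 21.0, 29.0, 19.0, 12.0, 8.0, 5.0, 3.0, 2.0, 1.0, 0.0 m³/s; ΣQ_DR = 119.0 m³/s, peak = 29.0 m³/s.
Runoff depth d = ΣQ_DR·Δt / A = 119.0 × 3600 / (71.4 km²) = 6.000 mm.
The 1-cm UH is the DRH scaled by (10 mm)/d, so U_p = 29.0 × 10/6.000 = 48.3 m³/s.

U_p ≈ 48.3 m³/s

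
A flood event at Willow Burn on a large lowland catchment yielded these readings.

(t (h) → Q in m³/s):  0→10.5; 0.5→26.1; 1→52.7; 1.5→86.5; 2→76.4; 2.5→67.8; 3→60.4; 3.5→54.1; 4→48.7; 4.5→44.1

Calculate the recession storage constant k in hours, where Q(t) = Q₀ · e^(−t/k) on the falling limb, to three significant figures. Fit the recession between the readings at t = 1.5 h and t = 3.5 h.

k ≈ 4.26 h

On the falling limb, Q drops from 86.5 to 54.1 m³/s between t = 1.5 h and t = 3.5 h (Δt = 2 h).
k = −Δt / ln(Q₂/Q₁) = −2 / ln(54.1/86.5) = 4.26 h.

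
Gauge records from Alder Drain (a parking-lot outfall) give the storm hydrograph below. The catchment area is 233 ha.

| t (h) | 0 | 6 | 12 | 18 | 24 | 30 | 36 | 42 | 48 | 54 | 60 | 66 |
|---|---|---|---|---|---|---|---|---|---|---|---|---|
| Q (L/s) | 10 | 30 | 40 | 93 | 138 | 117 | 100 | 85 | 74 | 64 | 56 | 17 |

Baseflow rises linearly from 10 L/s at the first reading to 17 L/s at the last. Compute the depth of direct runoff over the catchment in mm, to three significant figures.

Direct runoff: 0.00, 19.36, 28.73, 81.09, 125.45, 103.82, 86.18, 70.55, 58.91, 48.27, 39.64, 0.00 L/s; ΣQ_DR = 662.0 L/s.
V = ΣQ_DR · Δt = 662.0 × 21600 s = 1.430 × 10^7 L.
Over A = 233 ha, depth = V / A = 6.14 mm.

d ≈ 6.14 mm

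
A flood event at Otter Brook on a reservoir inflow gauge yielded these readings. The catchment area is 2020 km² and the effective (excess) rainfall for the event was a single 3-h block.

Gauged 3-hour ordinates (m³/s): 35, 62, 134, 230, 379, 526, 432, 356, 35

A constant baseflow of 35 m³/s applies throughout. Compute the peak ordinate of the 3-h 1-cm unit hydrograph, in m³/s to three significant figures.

Direct runoff: 0.0, 27.0, 99.0, 195.0, 344.0, 491.0, 397.0, 321.0, 0.0 m³/s; ΣQ_DR = 1874 m³/s, peak = 491.0 m³/s.
Runoff depth d = ΣQ_DR·Δt / A = 1874 × 10800 / (2020 km²) = 10.02 mm.
The 1-cm UH is the DRH scaled by (10 mm)/d, so U_p = 491.0 × 10/10.02 = 490 m³/s.

U_p ≈ 490 m³/s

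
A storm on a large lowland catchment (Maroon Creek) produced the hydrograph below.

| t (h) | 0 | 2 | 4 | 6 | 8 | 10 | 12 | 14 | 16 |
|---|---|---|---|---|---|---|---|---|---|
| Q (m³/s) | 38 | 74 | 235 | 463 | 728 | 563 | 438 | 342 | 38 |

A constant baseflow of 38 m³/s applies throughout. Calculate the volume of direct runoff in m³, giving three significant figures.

V ≈ 1.86 × 10^7 m³

Direct-runoff ordinates (Q − Q_b): 0.0, 36.0, 197.0, 425.0, 690.0, 525.0, 400.0, 304.0, 0.0 m³/s.
ΣQ_DR = 2577 m³/s.
With Δt = 2 h = 7200 s, V = ΣQ_DR · Δt = 2577 × 7200 = 1.86 × 10^7 m³.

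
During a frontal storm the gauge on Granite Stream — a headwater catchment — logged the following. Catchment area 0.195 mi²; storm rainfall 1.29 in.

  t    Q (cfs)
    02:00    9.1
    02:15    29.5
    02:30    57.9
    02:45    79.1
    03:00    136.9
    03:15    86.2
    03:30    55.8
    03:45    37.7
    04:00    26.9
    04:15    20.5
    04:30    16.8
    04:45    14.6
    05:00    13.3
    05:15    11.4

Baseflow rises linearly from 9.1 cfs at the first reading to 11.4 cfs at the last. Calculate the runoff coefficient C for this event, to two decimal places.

ΣQ_DR = 452.2 cfs; V = ΣQ_DR·Δt = 4.070 × 10^5 ft³.
Runoff depth d = V / A = 0.8984 in.
C = d / P = 0.8984 / 1.29 = 0.70.

C ≈ 0.70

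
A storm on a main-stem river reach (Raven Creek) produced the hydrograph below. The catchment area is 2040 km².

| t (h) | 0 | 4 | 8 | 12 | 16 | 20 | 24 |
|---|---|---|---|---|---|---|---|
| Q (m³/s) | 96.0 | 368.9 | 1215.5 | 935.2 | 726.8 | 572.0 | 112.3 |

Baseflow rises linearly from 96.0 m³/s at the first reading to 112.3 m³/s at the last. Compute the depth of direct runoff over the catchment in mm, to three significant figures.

Direct runoff: 0.00, 270.18, 1114.07, 831.05, 619.93, 462.42, 0.00 m³/s; ΣQ_DR = 3298 m³/s.
V = ΣQ_DR · Δt = 3298 × 14400 s = 4.749 × 10^7 m³.
Over A = 2040 km², depth = V / A = 23.3 mm.

d ≈ 23.3 mm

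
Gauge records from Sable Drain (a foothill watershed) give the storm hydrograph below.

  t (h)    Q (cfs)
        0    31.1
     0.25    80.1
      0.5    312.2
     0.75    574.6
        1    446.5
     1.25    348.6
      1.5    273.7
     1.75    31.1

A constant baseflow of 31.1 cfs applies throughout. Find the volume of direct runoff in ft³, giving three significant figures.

V ≈ 1.66 × 10^6 ft³

Direct-runoff ordinates (Q − Q_b): 0.0, 49.0, 281.1, 543.5, 415.4, 317.5, 242.6, 0.0 cfs.
ΣQ_DR = 1849 cfs.
With Δt = 0.25 h = 900 s, V = ΣQ_DR · Δt = 1849 × 900 = 1.66 × 10^6 ft³.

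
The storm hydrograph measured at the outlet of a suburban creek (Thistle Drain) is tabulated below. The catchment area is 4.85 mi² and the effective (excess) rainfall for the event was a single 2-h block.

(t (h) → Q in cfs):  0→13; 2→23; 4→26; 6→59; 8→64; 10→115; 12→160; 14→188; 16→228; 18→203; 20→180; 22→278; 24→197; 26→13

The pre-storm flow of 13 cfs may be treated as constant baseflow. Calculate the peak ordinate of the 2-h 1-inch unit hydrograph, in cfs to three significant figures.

U_p ≈ 265 cfs

Direct runoff: 0.0, 10.0, 13.0, 46.0, 51.0, 102.0, 147.0, 175.0, 215.0, 190.0, 167.0, 265.0, 184.0, 0.0 cfs; ΣQ_DR = 1565 cfs, peak = 265.0 cfs.
Runoff depth d = ΣQ_DR·Δt / A = 1565 × 7200 / (4.85 mi²) = 1.000 in.
The 1-inch UH is the DRH scaled by (1 in)/d, so U_p = 265.0 × 1/1.000 = 265 cfs.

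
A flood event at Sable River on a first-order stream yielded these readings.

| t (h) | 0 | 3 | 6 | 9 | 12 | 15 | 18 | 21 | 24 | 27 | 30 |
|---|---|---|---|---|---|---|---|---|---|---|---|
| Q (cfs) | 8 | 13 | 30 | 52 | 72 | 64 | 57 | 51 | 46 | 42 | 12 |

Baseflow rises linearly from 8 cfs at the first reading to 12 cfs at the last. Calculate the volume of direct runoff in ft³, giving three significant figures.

V ≈ 3.64 × 10^6 ft³

Direct-runoff ordinates (Q − Q_b): 0.00, 4.60, 21.20, 42.80, 62.40, 54.00, 46.60, 40.20, 34.80, 30.40, 0.00 cfs.
ΣQ_DR = 337.0 cfs.
With Δt = 3 h = 10800 s, V = ΣQ_DR · Δt = 337.0 × 10800 = 3.64 × 10^6 ft³.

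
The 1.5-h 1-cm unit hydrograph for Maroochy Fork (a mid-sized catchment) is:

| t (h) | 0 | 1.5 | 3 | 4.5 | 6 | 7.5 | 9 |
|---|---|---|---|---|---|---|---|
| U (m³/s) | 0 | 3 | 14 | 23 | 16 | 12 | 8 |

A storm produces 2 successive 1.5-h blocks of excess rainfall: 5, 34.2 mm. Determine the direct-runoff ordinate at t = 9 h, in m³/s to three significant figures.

By discrete convolution, Q_j = Σ (P_i / 10 mm) · U_{j−i}.
At t = 9 h (j=6): Q = (5/10)·8 + (34.2/10)·12 = 45.0 m³/s.

Q ≈ 45.0 m³/s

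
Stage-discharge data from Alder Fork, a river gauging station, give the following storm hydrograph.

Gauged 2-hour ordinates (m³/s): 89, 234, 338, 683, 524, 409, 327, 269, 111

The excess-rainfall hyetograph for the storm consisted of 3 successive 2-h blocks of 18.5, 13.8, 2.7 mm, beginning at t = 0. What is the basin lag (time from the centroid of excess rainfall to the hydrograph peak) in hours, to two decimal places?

t_L ≈ 3.90 h

Centroid of excess rainfall: t_c = Σ P_i·t̄_i / ΣP_i = 2.0971 h (block centres at 1, 3, 5 h).
Hydrograph peak occurs at t = 6 h, so basin lag t_L = 6 − 2.0971 = 3.90 h.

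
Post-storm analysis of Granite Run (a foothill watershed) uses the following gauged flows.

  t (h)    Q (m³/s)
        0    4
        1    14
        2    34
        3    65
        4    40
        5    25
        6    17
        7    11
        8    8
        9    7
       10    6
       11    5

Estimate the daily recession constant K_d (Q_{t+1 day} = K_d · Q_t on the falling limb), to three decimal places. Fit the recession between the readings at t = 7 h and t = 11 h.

K_d ≈ 0.009

Between t = 7 h and t = 11 h the flow falls from 11 to 5 m³/s over 4×1 h = 4 h.
Per-interval ratio K = (5/11)^(1/4) = 0.8211; K_d = K^(24/1) = 0.009.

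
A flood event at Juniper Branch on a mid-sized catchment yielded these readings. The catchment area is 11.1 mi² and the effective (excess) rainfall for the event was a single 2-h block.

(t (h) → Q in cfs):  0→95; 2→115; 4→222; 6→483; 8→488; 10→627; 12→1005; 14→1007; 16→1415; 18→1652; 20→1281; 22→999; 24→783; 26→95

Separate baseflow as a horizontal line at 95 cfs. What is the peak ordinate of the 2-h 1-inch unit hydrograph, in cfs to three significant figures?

U_p ≈ 624 cfs

Direct runoff: 0.0, 20.0, 127.0, 388.0, 393.0, 532.0, 910.0, 912.0, 1320.0, 1557.0, 1186.0, 904.0, 688.0, 0.0 cfs; ΣQ_DR = 8937 cfs, peak = 1557.0 cfs.
Runoff depth d = ΣQ_DR·Δt / A = 8937 × 7200 / (11.1 mi²) = 2.495 in.
The 1-inch UH is the DRH scaled by (1 in)/d, so U_p = 1557.0 × 1/2.495 = 624 cfs.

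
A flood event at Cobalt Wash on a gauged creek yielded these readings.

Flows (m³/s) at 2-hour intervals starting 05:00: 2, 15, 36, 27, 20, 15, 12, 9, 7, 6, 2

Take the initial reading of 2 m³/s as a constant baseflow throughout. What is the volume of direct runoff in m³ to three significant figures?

Direct-runoff ordinates (Q − Q_b): 0.0, 13.0, 34.0, 25.0, 18.0, 13.0, 10.0, 7.0, 5.0, 4.0, 0.0 m³/s.
ΣQ_DR = 129.0 m³/s.
With Δt = 2 h = 7200 s, V = ΣQ_DR · Δt = 129.0 × 7200 = 9.29 × 10^5 m³.

V ≈ 9.29 × 10^5 m³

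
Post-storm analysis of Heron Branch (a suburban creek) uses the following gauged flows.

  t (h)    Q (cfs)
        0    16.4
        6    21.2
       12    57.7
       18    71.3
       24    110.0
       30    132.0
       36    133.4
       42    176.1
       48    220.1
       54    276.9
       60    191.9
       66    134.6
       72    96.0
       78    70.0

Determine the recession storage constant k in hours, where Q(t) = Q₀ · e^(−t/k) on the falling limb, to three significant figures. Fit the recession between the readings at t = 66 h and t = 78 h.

k ≈ 18.4 h

On the falling limb, Q drops from 134.6 to 70.0 cfs between t = 66 h and t = 78 h (Δt = 12 h).
k = −Δt / ln(Q₂/Q₁) = −12 / ln(70.0/134.6) = 18.4 h.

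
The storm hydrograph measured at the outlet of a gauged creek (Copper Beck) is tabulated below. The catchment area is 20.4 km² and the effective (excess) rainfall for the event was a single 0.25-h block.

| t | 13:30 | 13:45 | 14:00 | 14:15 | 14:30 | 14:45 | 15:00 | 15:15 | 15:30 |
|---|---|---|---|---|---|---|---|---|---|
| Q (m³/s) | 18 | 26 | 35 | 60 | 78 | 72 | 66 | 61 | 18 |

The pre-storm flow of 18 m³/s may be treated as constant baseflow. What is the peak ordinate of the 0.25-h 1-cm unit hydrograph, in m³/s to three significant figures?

U_p ≈ 50.0 m³/s

Direct runoff: 0.0, 8.0, 17.0, 42.0, 60.0, 54.0, 48.0, 43.0, 0.0 m³/s; ΣQ_DR = 272.0 m³/s, peak = 60.0 m³/s.
Runoff depth d = ΣQ_DR·Δt / A = 272.0 × 900 / (20.4 km²) = 12.00 mm.
The 1-cm UH is the DRH scaled by (10 mm)/d, so U_p = 60.0 × 10/12.00 = 50.0 m³/s.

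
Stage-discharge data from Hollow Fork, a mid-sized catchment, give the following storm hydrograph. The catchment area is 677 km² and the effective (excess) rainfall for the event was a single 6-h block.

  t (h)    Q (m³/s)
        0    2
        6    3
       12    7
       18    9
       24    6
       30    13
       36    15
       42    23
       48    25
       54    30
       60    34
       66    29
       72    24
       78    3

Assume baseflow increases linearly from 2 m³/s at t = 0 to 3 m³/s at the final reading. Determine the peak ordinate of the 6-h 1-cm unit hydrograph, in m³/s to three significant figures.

U_p ≈ 52.1 m³/s

Direct runoff: 0.00, 0.92, 4.85, 6.77, 3.69, 10.62, 12.54, 20.46, 22.38, 27.31, 31.23, 26.15, 21.08, 0.00 m³/s; ΣQ_DR = 188.0 m³/s, peak = 31.23 m³/s.
Runoff depth d = ΣQ_DR·Δt / A = 188.0 × 21600 / (677 km²) = 5.998 mm.
The 1-cm UH is the DRH scaled by (10 mm)/d, so U_p = 31.23 × 10/5.998 = 52.1 m³/s.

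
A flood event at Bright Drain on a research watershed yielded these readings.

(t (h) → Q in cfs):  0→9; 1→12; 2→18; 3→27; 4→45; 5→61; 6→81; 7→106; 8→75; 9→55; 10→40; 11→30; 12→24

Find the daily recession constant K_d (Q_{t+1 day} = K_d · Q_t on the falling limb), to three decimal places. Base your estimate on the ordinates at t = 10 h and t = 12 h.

K_d ≈ 0.002

Between t = 10 h and t = 12 h the flow falls from 40 to 24 cfs over 2×1 h = 2 h.
Per-interval ratio K = (24/40)^(1/2) = 0.7746; K_d = K^(24/1) = 0.002.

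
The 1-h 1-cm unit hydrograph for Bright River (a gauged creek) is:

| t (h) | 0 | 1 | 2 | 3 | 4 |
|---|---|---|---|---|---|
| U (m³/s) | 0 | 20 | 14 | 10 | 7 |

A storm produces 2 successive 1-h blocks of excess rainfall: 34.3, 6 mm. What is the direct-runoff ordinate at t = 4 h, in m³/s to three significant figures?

Q ≈ 30.0 m³/s

By discrete convolution, Q_j = Σ (P_i / 10 mm) · U_{j−i}.
At t = 4 h (j=4): Q = (34.3/10)·7 + (6/10)·10 = 30.0 m³/s.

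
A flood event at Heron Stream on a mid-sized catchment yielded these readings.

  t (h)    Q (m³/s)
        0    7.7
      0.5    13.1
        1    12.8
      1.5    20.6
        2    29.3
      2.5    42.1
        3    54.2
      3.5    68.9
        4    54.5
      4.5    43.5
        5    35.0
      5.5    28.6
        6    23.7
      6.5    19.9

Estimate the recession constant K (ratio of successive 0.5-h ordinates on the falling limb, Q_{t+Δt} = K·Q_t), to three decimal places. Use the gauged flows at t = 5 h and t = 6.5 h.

K ≈ 0.828

Using the recession-limb readings at t = 5 h and t = 6.5 h: Q falls from 35.0 to 19.9 m³/s over 3 intervals.
K = (Q₂/Q₁)^(1/3) = (19.9/35.0)^(1/3) = 0.828.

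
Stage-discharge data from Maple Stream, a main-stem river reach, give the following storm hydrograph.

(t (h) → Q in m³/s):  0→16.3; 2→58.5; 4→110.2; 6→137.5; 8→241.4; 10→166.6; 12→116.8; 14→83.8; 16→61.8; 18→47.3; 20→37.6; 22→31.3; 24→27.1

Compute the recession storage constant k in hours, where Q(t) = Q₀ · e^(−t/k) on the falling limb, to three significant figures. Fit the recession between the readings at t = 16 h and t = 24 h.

k ≈ 9.70 h

On the falling limb, Q drops from 61.8 to 27.1 m³/s between t = 16 h and t = 24 h (Δt = 8 h).
k = −Δt / ln(Q₂/Q₁) = −8 / ln(27.1/61.8) = 9.70 h.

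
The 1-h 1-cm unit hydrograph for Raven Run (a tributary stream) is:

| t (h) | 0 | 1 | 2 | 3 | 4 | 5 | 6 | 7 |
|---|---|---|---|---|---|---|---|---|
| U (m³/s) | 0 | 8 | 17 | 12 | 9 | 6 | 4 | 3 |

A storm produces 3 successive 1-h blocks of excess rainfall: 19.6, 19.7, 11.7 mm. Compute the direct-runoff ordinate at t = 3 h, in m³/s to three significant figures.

By discrete convolution, Q_j = Σ (P_i / 10 mm) · U_{j−i}.
At t = 3 h (j=3): Q = (19.6/10)·12 + (19.7/10)·17 + (11.7/10)·8 = 66.4 m³/s.

Q ≈ 66.4 m³/s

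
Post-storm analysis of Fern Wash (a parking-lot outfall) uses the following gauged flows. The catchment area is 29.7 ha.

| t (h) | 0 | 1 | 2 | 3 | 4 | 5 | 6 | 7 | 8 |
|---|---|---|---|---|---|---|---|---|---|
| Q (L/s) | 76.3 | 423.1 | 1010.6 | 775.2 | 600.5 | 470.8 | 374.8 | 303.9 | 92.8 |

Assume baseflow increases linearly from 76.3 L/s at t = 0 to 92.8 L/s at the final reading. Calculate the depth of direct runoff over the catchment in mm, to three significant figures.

d ≈ 40.8 mm

Direct runoff: 0.00, 344.74, 930.17, 692.71, 515.95, 384.19, 286.12, 213.16, 0.00 L/s; ΣQ_DR = 3367 L/s.
V = ΣQ_DR · Δt = 3367 × 3600 s = 1.212 × 10^7 L.
Over A = 29.7 ha, depth = V / A = 40.8 mm.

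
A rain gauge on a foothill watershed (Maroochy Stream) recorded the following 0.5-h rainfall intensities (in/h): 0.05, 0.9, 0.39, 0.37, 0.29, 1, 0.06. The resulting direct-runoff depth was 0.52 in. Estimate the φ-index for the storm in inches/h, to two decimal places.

Only the 2 blocks with intensity above φ contribute runoff: 0.9, 1 in/h.
Σ(I−φ)·Δt = d  ⇒  (0.9+1 − 2φ)·0.5 = 0.52
φ = (1.900 − 0.52/0.5) / 2 = 0.43 in/h.

φ ≈ 0.43 in/h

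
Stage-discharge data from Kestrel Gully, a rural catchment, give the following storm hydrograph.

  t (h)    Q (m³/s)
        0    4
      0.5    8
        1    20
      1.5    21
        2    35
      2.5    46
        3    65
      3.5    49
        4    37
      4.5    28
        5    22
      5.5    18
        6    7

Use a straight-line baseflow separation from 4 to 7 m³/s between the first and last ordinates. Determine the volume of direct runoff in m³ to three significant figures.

Direct-runoff ordinates (Q − Q_b): 0.00, 3.75, 15.50, 16.25, 30.00, 40.75, 59.50, 43.25, 31.00, 21.75, 15.50, 11.25, 0.00 m³/s.
ΣQ_DR = 288.5 m³/s.
With Δt = 0.5 h = 1800 s, V = ΣQ_DR · Δt = 288.5 × 1800 = 5.19 × 10^5 m³.

V ≈ 5.19 × 10^5 m³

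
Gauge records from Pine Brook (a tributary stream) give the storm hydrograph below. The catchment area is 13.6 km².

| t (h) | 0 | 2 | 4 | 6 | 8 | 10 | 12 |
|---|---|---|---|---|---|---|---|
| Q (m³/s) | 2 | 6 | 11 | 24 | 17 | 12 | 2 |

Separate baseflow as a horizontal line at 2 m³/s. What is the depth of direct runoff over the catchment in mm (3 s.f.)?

d ≈ 31.8 mm

Direct runoff: 0.0, 4.0, 9.0, 22.0, 15.0, 10.0, 0.0 m³/s; ΣQ_DR = 60.00 m³/s.
V = ΣQ_DR · Δt = 60.00 × 7200 s = 4.320 × 10^5 m³.
Over A = 13.6 km², depth = V / A = 31.8 mm.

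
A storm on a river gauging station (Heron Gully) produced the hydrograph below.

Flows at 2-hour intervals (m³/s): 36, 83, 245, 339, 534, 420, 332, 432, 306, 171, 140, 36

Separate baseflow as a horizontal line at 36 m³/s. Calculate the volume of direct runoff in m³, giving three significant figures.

Direct-runoff ordinates (Q − Q_b): 0.0, 47.0, 209.0, 303.0, 498.0, 384.0, 296.0, 396.0, 270.0, 135.0, 104.0, 0.0 m³/s.
ΣQ_DR = 2642 m³/s.
With Δt = 2 h = 7200 s, V = ΣQ_DR · Δt = 2642 × 7200 = 1.90 × 10^7 m³.

V ≈ 1.90 × 10^7 m³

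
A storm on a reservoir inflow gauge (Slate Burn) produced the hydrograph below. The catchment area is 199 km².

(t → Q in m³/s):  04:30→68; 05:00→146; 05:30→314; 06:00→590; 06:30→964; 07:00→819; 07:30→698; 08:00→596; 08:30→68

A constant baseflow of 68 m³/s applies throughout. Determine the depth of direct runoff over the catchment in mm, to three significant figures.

d ≈ 33.0 mm

Direct runoff: 0.0, 78.0, 246.0, 522.0, 896.0, 751.0, 630.0, 528.0, 0.0 m³/s; ΣQ_DR = 3651 m³/s.
V = ΣQ_DR · Δt = 3651 × 1800 s = 6.572 × 10^6 m³.
Over A = 199 km², depth = V / A = 33.0 mm.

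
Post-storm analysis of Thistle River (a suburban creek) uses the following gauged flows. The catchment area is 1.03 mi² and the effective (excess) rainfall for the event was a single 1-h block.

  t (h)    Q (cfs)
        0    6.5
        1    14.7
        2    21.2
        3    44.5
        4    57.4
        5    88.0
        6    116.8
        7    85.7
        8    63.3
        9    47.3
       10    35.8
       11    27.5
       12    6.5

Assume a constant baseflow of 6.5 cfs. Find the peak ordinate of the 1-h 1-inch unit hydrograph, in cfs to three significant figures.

Direct runoff: 0.0, 8.2, 14.7, 38.0, 50.9, 81.5, 110.3, 79.2, 56.8, 40.8, 29.3, 21.0, 0.0 cfs; ΣQ_DR = 530.7 cfs, peak = 110.3 cfs.
Runoff depth d = ΣQ_DR·Δt / A = 530.7 × 3600 / (1.03 mi²) = 0.7984 in.
The 1-inch UH is the DRH scaled by (1 in)/d, so U_p = 110.3 × 1/0.7984 = 138 cfs.

U_p ≈ 138 cfs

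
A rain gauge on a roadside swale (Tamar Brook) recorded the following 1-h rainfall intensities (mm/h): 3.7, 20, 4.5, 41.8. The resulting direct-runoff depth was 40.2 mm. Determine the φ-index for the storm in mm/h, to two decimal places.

Only the 2 blocks with intensity above φ contribute runoff: 20, 41.8 mm/h.
Σ(I−φ)·Δt = d  ⇒  (20+41.8 − 2φ)·1 = 40.2
φ = (61.80 − 40.2/1) / 2 = 10.80 mm/h.

φ ≈ 10.80 mm/h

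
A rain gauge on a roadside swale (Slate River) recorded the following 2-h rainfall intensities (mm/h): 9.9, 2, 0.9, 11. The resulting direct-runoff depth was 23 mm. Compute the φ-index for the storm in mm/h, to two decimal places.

φ ≈ 4.70 mm/h

Only the 2 blocks with intensity above φ contribute runoff: 9.9, 11 mm/h.
Σ(I−φ)·Δt = d  ⇒  (9.9+11 − 2φ)·2 = 23
φ = (20.90 − 23/2) / 2 = 4.70 mm/h.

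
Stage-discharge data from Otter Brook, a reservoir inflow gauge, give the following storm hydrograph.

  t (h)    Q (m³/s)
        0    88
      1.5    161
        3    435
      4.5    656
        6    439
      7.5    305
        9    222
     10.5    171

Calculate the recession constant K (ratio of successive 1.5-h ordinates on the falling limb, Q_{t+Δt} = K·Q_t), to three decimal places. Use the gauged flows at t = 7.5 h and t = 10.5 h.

K ≈ 0.749

Using the recession-limb readings at t = 7.5 h and t = 10.5 h: Q falls from 305 to 171 m³/s over 2 intervals.
K = (Q₂/Q₁)^(1/2) = (171/305)^(1/2) = 0.749.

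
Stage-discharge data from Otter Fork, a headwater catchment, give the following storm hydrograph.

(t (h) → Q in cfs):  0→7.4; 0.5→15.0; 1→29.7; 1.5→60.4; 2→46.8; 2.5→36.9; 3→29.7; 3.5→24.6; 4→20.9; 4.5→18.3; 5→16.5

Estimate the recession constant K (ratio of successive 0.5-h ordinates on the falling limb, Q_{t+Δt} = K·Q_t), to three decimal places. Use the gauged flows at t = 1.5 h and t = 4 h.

K ≈ 0.809

Using the recession-limb readings at t = 1.5 h and t = 4 h: Q falls from 60.4 to 20.9 cfs over 5 intervals.
K = (Q₂/Q₁)^(1/5) = (20.9/60.4)^(1/5) = 0.809.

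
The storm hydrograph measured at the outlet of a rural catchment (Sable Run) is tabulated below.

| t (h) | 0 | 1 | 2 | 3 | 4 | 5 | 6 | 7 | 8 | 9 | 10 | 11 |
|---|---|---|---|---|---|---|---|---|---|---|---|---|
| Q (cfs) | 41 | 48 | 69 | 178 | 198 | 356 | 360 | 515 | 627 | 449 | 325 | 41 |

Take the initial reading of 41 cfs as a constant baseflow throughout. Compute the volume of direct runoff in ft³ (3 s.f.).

V ≈ 9.77 × 10^6 ft³

Direct-runoff ordinates (Q − Q_b): 0.0, 7.0, 28.0, 137.0, 157.0, 315.0, 319.0, 474.0, 586.0, 408.0, 284.0, 0.0 cfs.
ΣQ_DR = 2715 cfs.
With Δt = 1 h = 3600 s, V = ΣQ_DR · Δt = 2715 × 3600 = 9.77 × 10^6 ft³.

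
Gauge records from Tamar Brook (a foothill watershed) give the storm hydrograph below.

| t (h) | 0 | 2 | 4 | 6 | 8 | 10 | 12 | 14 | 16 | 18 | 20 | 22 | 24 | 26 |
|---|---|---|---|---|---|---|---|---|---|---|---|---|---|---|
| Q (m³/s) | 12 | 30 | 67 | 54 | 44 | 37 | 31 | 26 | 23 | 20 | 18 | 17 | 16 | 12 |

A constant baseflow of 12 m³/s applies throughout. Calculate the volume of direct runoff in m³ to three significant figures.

V ≈ 1.72 × 10^6 m³

Direct-runoff ordinates (Q − Q_b): 0.0, 18.0, 55.0, 42.0, 32.0, 25.0, 19.0, 14.0, 11.0, 8.0, 6.0, 5.0, 4.0, 0.0 m³/s.
ΣQ_DR = 239.0 m³/s.
With Δt = 2 h = 7200 s, V = ΣQ_DR · Δt = 239.0 × 7200 = 1.72 × 10^6 m³.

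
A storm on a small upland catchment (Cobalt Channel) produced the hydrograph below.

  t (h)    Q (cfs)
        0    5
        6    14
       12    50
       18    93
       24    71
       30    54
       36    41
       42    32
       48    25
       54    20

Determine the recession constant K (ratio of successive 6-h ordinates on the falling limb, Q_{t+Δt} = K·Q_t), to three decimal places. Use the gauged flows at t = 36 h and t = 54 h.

Using the recession-limb readings at t = 36 h and t = 54 h: Q falls from 41 to 20 cfs over 3 intervals.
K = (Q₂/Q₁)^(1/3) = (20/41)^(1/3) = 0.787.

K ≈ 0.787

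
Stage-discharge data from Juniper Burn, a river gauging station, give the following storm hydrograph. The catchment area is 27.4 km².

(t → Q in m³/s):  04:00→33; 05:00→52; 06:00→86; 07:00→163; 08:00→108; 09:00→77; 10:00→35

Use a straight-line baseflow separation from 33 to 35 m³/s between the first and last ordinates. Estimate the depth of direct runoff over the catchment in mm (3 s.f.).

Direct runoff: 0.00, 18.67, 52.33, 129.00, 73.67, 42.33, 0.00 m³/s; ΣQ_DR = 316.0 m³/s.
V = ΣQ_DR · Δt = 316.0 × 3600 s = 1.138 × 10^6 m³.
Over A = 27.4 km², depth = V / A = 41.5 mm.

d ≈ 41.5 mm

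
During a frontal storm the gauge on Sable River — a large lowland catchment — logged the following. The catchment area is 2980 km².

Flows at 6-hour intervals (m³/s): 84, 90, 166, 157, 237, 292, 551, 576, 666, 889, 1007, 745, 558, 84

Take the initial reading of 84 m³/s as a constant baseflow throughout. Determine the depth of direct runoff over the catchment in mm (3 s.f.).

d ≈ 35.7 mm

Direct runoff: 0.0, 6.0, 82.0, 73.0, 153.0, 208.0, 467.0, 492.0, 582.0, 805.0, 923.0, 661.0, 474.0, 0.0 m³/s; ΣQ_DR = 4926 m³/s.
V = ΣQ_DR · Δt = 4926 × 21600 s = 1.064 × 10^8 m³.
Over A = 2980 km², depth = V / A = 35.7 mm.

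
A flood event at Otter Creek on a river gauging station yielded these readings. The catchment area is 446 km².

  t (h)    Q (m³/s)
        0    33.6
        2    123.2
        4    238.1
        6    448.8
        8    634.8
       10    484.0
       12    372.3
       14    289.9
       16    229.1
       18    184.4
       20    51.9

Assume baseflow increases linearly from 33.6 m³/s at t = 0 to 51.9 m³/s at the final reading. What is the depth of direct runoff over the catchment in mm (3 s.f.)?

Direct runoff: 0.00, 87.77, 200.84, 409.71, 593.88, 441.25, 327.72, 243.49, 180.86, 134.33, 0.00 m³/s; ΣQ_DR = 2620 m³/s.
V = ΣQ_DR · Δt = 2620 × 7200 s = 1.886 × 10^7 m³.
Over A = 446 km², depth = V / A = 42.3 mm.

d ≈ 42.3 mm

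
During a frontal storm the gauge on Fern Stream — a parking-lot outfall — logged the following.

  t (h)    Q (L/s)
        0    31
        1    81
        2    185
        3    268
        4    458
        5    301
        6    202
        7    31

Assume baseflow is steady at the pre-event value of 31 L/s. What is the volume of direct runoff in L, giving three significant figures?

V ≈ 4.71 × 10^6 L

Direct-runoff ordinates (Q − Q_b): 0.0, 50.0, 154.0, 237.0, 427.0, 270.0, 171.0, 0.0 L/s.
ΣQ_DR = 1309 L/s.
With Δt = 1 h = 3600 s, V = ΣQ_DR · Δt = 1309 × 3600 = 4.71 × 10^6 L.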